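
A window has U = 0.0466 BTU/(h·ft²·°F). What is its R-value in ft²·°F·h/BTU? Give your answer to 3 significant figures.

21.5 ft²·°F·h/BTU

R = 1/U = 1/0.0466 = 21.46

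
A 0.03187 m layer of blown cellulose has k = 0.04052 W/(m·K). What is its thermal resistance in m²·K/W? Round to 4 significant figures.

R = L/k = 0.03187/0.04052 = 0.78653 m²·K/W

0.7865 m²·K/W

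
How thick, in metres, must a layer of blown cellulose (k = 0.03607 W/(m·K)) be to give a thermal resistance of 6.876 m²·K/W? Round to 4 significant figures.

0.2480 m

L = R·k = 6.876 × 0.03607 = 0.24802 m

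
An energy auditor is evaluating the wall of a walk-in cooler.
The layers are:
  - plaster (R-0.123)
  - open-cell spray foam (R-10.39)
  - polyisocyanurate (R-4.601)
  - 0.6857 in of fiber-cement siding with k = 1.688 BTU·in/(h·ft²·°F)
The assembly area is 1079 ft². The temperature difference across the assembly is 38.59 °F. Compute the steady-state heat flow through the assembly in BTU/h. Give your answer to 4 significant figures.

2683 BTU/h

0.6857/1.688 = 0.40622
R_total = 0.123 + 10.39 + 4.601 + 0.40622 = 15.52 ft²·°F·h/BTU
Q = A·ΔT/R = 1079 × 38.59 / 15.52 = 2682.9 BTU/h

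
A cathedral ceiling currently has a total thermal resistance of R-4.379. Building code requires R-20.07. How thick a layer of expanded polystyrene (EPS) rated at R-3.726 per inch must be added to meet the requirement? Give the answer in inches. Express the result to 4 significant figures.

ΔR = 20.07 − 4.379 = 15.691 ft²·°F·h/BTU
L = ΔR / (R/in) = 15.691/3.726 = 4.2112 in

4.211 in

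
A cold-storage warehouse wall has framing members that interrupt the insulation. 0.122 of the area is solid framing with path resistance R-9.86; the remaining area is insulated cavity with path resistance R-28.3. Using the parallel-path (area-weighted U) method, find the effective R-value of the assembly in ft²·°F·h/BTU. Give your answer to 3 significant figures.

U_eff = 0.878/28.3 + 0.122/9.86 = 0.03102 + 0.01237 = 0.0434
R_eff = 1/U_eff = 23.04 ft²·°F·h/BTU

23.0 ft²·°F·h/BTU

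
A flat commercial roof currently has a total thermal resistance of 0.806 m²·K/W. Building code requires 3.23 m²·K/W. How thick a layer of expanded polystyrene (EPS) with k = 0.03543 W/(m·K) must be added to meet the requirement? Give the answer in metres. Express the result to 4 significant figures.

0.08588 m

ΔR = 3.23 − 0.806 = 2.424 m²·K/W
L = ΔR × k = 2.424 × 0.03543 = 0.085882 m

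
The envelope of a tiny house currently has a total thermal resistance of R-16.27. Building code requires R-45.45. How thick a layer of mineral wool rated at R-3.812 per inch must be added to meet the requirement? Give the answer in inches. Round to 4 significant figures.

ΔR = 45.45 − 16.27 = 29.18 ft²·°F·h/BTU
L = ΔR / (R/in) = 29.18/3.812 = 7.6548 in

7.655 in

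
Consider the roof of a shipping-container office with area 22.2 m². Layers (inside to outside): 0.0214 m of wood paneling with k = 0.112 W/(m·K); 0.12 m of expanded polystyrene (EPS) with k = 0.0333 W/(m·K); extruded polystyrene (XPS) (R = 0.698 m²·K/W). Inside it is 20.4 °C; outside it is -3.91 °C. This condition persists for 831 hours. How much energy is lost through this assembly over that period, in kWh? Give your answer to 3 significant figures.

0.0214/0.112 = 0.1911
0.12/0.0333 = 3.604
R_total = 0.1911 + 3.604 + 0.698 = 4.493 m²·K/W
Q = 22.2 × (20.4 − (-3.91)) / 4.493 = 120.1 W
E = 120.1 W × 831 h / 1000 = 99.82 kWh

99.8 kWh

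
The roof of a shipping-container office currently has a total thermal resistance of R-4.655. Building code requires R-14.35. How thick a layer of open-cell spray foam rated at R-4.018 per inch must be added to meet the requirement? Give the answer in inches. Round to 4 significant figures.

ΔR = 14.35 − 4.655 = 9.695 ft²·°F·h/BTU
L = ΔR / (R/in) = 9.695/4.018 = 2.4129 in

2.413 in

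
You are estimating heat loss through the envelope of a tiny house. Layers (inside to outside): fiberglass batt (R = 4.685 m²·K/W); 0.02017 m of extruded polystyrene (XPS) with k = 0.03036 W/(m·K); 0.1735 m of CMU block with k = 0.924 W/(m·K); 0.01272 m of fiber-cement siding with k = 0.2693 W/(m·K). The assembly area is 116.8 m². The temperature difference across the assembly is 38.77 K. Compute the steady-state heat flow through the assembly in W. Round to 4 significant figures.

810.9 W

0.02017/0.03036 = 0.66436
0.1735/0.924 = 0.18777
0.01272/0.2693 = 0.047234
R_total = 4.685 + 0.66436 + 0.18777 + 0.047234 = 5.5844 m²·K/W
Q = A·ΔT/R = 116.8 × 38.77 / 5.5844 = 810.9 W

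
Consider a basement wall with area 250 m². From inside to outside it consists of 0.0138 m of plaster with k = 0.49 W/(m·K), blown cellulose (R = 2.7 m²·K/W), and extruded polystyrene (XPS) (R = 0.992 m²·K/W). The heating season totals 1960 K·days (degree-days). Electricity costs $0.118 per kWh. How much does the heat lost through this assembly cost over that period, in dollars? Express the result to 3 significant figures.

0.0138/0.49 = 0.02816
R_total = 0.02816 + 2.7 + 0.992 = 3.72 m²·K/W
E = A × HDD × 24 / R / 1000 = 250 × 1960 × 24 / 3.72 / 1000 = 3161 kWh
Cost = 3161 × 0.118 = $373

373 dollars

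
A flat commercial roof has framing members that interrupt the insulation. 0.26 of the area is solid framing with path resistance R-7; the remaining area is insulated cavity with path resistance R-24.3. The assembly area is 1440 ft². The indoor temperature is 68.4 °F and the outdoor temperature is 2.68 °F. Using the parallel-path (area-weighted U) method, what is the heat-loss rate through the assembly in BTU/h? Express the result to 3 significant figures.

U_eff = 0.74/24.3 + 0.26/7 = 0.03045 + 0.03714 = 0.0676
R_eff = 1/U_eff = 14.79 ft²·°F·h/BTU
Q = 1440 × (68.4 − 2.68) / 14.79 = 6397 BTU/h

6400 BTU/h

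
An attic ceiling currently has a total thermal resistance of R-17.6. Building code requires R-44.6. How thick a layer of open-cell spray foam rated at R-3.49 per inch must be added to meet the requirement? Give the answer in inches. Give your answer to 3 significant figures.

ΔR = 44.6 − 17.6 = 27 ft²·°F·h/BTU
L = ΔR / (R/in) = 27/3.49 = 7.736 in

7.74 in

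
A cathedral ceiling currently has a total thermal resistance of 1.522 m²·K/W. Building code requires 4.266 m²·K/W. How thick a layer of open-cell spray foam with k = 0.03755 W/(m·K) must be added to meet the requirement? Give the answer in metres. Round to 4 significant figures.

ΔR = 4.266 − 1.522 = 2.744 m²·K/W
L = ΔR × k = 2.744 × 0.03755 = 0.10304 m

0.1030 m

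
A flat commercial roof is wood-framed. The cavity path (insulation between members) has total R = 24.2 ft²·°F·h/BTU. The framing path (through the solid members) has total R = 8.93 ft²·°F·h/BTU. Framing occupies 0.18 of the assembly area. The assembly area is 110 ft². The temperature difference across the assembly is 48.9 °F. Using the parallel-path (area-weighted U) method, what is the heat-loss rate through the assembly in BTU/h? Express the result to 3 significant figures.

U_eff = 0.82/24.2 + 0.18/8.93 = 0.03388 + 0.02016 = 0.05404
R_eff = 1/U_eff = 18.5 ft²·°F·h/BTU
Q = 110 × 48.9 / 18.5 = 290.7 BTU/h

291 BTU/h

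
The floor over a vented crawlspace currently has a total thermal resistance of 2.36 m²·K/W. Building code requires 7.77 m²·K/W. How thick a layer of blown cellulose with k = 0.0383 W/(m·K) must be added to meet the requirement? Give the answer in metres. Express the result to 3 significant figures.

0.207 m

ΔR = 7.77 − 2.36 = 5.41 m²·K/W
L = ΔR × k = 5.41 × 0.0383 = 0.2072 m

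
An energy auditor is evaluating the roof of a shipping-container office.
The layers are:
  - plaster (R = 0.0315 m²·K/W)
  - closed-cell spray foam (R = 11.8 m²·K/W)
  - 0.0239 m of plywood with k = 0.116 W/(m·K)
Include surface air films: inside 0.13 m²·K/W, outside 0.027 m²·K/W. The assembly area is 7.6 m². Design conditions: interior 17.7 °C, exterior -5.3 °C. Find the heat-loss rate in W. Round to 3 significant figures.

14.3 W

0.0239/0.116 = 0.206
R_total = 0.13 + 0.0315 + 11.8 + 0.206 + 0.027 = 12.19 m²·K/W
Q = A·ΔT/R = 7.6 × (17.7 − (-5.3)) / 12.19 = 14.33 W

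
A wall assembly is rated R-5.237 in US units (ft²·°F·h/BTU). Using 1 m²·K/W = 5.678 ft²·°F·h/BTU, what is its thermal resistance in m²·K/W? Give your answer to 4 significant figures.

0.9223 m²·K/W

R_SI = 5.237/5.678 = 0.92233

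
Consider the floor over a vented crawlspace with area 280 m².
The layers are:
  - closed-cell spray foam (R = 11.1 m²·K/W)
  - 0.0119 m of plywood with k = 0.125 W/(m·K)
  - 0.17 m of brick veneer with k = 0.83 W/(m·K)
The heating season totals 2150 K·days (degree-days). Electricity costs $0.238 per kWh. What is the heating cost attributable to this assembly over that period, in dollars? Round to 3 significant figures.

0.0119/0.125 = 0.0952
0.17/0.83 = 0.2048
R_total = 11.1 + 0.0952 + 0.2048 = 11.4 m²·K/W
E = A × HDD × 24 / R / 1000 = 280 × 2150 × 24 / 11.4 / 1000 = 1267 kWh
Cost = 1267 × 0.238 = $301.6

302 dollars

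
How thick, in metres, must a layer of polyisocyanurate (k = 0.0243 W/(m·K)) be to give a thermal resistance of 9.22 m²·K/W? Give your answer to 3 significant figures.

L = R·k = 9.22 × 0.0243 = 0.224 m

0.224 m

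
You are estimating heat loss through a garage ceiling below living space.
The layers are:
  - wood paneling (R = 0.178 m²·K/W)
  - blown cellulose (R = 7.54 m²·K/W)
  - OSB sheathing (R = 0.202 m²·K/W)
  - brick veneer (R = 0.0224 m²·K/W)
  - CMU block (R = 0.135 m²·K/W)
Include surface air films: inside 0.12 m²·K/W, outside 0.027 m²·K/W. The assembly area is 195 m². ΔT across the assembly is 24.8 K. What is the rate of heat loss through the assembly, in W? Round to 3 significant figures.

R_total = 0.12 + 0.178 + 7.54 + 0.202 + 0.0224 + 0.135 + 0.027 = 8.224 m²·K/W
Q = A·ΔT/R = 195 × 24.8 / 8.224 = 588 W

588 W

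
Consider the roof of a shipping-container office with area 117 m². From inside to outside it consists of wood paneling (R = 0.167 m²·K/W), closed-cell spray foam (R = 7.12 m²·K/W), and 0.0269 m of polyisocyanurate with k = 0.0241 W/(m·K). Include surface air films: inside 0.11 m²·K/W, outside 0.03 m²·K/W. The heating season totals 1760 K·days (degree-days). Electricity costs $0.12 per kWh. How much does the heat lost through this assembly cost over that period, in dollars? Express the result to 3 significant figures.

69.4 dollars

0.0269/0.0241 = 1.116
R_total = 0.11 + 0.167 + 7.12 + 1.116 + 0.03 = 8.543 m²·K/W
E = A × HDD × 24 / R / 1000 = 117 × 1760 × 24 / 8.543 / 1000 = 578.5 kWh
Cost = 578.5 × 0.12 = $69.42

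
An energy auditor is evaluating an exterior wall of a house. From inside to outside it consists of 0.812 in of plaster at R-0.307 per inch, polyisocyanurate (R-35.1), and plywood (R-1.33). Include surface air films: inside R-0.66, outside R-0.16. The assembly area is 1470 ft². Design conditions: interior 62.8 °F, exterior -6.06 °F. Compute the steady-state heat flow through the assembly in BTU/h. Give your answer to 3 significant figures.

2700 BTU/h

0.812 × 0.307 = 0.2493
R_total = 0.66 + 0.2493 + 35.1 + 1.33 + 0.16 = 37.5 ft²·°F·h/BTU
Q = A·ΔT/R = 1470 × (62.8 − (-6.06)) / 37.5 = 2699 BTU/h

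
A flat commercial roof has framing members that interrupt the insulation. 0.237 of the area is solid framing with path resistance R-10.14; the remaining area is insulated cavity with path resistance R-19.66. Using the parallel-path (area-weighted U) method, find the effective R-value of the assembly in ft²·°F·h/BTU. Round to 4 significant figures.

U_eff = 0.763/19.66 + 0.237/10.14 = 0.03881 + 0.023373 = 0.062183
R_eff = 1/U_eff = 16.082 ft²·°F·h/BTU

16.08 ft²·°F·h/BTU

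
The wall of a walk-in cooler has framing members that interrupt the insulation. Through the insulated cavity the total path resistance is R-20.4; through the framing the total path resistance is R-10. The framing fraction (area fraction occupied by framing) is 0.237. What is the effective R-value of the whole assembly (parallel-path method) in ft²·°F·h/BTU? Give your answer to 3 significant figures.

U_eff = 0.763/20.4 + 0.237/10 = 0.0374 + 0.0237 = 0.0611
R_eff = 1/U_eff = 16.37 ft²·°F·h/BTU

16.4 ft²·°F·h/BTU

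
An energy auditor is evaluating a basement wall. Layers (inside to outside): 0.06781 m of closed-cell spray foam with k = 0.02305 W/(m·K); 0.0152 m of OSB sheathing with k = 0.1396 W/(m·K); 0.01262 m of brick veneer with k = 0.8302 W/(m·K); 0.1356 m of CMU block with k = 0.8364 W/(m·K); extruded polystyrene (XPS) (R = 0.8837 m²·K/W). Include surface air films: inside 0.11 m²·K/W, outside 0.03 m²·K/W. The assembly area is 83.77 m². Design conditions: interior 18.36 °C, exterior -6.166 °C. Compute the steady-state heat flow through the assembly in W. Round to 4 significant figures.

0.06781/0.02305 = 2.9419
0.0152/0.1396 = 0.10888
0.01262/0.8302 = 0.015201
0.1356/0.8364 = 0.16212
R_total = 0.11 + 2.9419 + 0.10888 + 0.015201 + 0.16212 + 0.8837 + 0.03 = 4.2518 m²·K/W
Q = A·ΔT/R = 83.77 × (18.36 − (-6.166)) / 4.2518 = 483.22 W

483.2 W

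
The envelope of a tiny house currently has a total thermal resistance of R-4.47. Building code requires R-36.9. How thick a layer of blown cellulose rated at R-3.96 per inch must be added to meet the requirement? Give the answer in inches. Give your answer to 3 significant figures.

ΔR = 36.9 − 4.47 = 32.43 ft²·°F·h/BTU
L = ΔR / (R/in) = 32.43/3.96 = 8.189 in

8.19 in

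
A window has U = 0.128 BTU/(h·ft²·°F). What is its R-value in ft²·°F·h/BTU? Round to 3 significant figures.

R = 1/U = 1/0.128 = 7.812

7.81 ft²·°F·h/BTU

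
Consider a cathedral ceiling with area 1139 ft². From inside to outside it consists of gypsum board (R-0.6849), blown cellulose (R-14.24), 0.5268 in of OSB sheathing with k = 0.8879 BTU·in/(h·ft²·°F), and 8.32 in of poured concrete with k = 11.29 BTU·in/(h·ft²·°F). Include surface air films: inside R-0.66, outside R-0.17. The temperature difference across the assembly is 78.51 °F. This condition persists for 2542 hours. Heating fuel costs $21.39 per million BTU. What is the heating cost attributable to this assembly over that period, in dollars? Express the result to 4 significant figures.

284.6 dollars

0.5268/0.8879 = 0.59331
8.32/11.29 = 0.73694
R_total = 0.66 + 0.6849 + 14.24 + 0.59331 + 0.73694 + 0.17 = 17.085 ft²·°F·h/BTU
Q = 1139 × 78.51 / 17.085 = 5234 BTU/h
E = 5234 × 2542 = 13305000 BTU
Cost = 13305000/10⁶ × 21.39 = $284.59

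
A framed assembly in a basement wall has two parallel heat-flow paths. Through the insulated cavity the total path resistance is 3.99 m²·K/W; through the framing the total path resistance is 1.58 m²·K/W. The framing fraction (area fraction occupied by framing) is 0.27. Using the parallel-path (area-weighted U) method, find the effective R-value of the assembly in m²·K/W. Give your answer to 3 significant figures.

2.83 m²·K/W

U_eff = 0.73/3.99 + 0.27/1.58 = 0.183 + 0.1709 = 0.3538
R_eff = 1/U_eff = 2.826 m²·K/W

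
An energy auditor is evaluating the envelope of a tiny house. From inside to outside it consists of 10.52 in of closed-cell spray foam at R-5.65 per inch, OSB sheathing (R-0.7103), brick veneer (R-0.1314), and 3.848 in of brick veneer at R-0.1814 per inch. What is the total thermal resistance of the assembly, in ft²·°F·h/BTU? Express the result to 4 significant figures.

60.98 ft²·°F·h/BTU

10.52 × 5.65 = 59.438
3.848 × 0.1814 = 0.69803
R_total = 59.438 + 0.7103 + 0.1314 + 0.69803 = 60.978 ft²·°F·h/BTU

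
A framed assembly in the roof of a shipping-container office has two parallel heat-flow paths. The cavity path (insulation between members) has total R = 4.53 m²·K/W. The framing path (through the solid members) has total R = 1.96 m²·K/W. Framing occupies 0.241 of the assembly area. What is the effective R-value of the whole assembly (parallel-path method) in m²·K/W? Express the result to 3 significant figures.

U_eff = 0.759/4.53 + 0.241/1.96 = 0.1675 + 0.123 = 0.2905
R_eff = 1/U_eff = 3.442 m²·K/W

3.44 m²·K/W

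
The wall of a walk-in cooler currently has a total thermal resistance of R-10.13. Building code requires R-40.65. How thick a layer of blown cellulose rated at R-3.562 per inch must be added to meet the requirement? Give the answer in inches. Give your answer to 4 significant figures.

8.568 in

ΔR = 40.65 − 10.13 = 30.52 ft²·°F·h/BTU
L = ΔR / (R/in) = 30.52/3.562 = 8.5682 in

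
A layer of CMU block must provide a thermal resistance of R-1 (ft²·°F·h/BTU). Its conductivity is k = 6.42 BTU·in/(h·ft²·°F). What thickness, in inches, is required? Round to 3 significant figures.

L = R × k = 1 × 6.42 = 6.42 in

6.42 in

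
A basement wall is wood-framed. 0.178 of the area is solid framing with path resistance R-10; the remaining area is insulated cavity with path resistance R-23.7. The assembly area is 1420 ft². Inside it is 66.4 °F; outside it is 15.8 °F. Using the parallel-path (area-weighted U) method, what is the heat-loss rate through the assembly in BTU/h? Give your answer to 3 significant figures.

3770 BTU/h

U_eff = 0.822/23.7 + 0.178/10 = 0.03468 + 0.0178 = 0.05248
R_eff = 1/U_eff = 19.05 ft²·°F·h/BTU
Q = 1420 × (66.4 − 15.8) / 19.05 = 3771 BTU/h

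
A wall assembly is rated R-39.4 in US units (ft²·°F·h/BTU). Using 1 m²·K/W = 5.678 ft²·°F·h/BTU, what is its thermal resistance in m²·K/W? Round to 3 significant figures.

6.94 m²·K/W

R_SI = 39.4/5.678 = 6.939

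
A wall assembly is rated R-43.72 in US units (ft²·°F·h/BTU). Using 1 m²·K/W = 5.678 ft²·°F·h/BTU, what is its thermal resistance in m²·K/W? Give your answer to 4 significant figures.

7.700 m²·K/W

R_SI = 43.72/5.678 = 7.6999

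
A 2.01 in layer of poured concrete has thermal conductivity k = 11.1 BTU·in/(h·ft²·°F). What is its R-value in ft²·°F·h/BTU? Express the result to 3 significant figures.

R = L/k = 2.01/11.1 = 0.1811 ft²·°F·h/BTU

0.181 ft²·°F·h/BTU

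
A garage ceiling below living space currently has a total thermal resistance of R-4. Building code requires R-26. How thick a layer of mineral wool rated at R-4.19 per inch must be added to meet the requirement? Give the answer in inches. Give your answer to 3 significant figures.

ΔR = 26 − 4 = 22 ft²·°F·h/BTU
L = ΔR / (R/in) = 22/4.19 = 5.251 in

5.25 in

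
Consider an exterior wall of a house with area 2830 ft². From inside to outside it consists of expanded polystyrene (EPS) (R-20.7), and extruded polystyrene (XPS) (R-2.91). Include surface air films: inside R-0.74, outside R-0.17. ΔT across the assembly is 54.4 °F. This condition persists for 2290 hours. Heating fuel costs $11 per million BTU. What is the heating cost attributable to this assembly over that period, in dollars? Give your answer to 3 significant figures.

158 dollars

R_total = 0.74 + 20.7 + 2.91 + 0.17 = 24.52 ft²·°F·h/BTU
Q = 2830 × 54.4 / 24.52 = 6279 BTU/h
E = 6279 × 2290 = 14380000 BTU
Cost = 14380000/10⁶ × 11 = $158.2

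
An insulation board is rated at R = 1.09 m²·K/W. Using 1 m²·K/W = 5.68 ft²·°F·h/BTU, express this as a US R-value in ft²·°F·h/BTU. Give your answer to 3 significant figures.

R_US = 1.09 × 5.68 = 6.191

6.19 ft²·°F·h/BTU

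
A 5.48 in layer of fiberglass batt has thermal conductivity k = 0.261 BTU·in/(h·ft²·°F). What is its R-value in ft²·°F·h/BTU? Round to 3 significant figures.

21.0 ft²·°F·h/BTU

R = L/k = 5.48/0.261 = 21 ft²·°F·h/BTU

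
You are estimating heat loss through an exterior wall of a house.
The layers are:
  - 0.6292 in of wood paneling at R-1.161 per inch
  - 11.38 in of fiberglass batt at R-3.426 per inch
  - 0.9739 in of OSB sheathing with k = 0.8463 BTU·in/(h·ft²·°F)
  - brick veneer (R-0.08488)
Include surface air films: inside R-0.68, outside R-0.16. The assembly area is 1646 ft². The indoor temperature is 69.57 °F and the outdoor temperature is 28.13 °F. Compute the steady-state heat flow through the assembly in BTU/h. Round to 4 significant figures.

1632 BTU/h

0.6292 × 1.161 = 0.7305
11.38 × 3.426 = 38.988
0.9739/0.8463 = 1.1508
R_total = 0.68 + 0.7305 + 38.988 + 1.1508 + 0.08488 + 0.16 = 41.794 ft²·°F·h/BTU
Q = A·ΔT/R = 1646 × (69.57 − 28.13) / 41.794 = 1632.1 BTU/h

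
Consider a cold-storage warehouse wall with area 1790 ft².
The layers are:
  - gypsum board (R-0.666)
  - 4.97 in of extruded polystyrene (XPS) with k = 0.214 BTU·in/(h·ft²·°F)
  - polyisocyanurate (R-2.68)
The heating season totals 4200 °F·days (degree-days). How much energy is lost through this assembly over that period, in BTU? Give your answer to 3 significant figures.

4.97/0.214 = 23.22
R_total = 0.666 + 23.22 + 2.68 = 26.57 ft²·°F·h/BTU
E = A × HDD × 24 / R = 1790 × 4200 × 24 / 26.57 = 6791000 BTU

6790000 BTU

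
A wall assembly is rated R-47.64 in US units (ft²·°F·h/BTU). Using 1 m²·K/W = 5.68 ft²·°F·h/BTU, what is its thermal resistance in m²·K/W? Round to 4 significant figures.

R_SI = 47.64/5.68 = 8.3873

8.387 m²·K/W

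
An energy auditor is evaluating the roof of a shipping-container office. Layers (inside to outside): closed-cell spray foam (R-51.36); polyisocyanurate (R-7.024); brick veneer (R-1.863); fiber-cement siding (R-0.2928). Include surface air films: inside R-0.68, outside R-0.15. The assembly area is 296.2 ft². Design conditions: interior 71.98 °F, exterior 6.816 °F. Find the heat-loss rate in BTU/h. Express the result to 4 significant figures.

R_total = 0.68 + 51.36 + 7.024 + 1.863 + 0.2928 + 0.15 = 61.37 ft²·°F·h/BTU
Q = A·ΔT/R = 296.2 × (71.98 − 6.816) / 61.37 = 314.51 BTU/h

314.5 BTU/h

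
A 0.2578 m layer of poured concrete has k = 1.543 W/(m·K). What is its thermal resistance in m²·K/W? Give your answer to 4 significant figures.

0.1671 m²·K/W

R = L/k = 0.2578/1.543 = 0.16708 m²·K/W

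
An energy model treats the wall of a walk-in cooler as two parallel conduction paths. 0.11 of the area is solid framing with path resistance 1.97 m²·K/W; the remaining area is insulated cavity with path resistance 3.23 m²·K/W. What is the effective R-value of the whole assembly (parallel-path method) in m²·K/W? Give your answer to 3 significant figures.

3.02 m²·K/W

U_eff = 0.89/3.23 + 0.11/1.97 = 0.2755 + 0.05584 = 0.3314
R_eff = 1/U_eff = 3.018 m²·K/W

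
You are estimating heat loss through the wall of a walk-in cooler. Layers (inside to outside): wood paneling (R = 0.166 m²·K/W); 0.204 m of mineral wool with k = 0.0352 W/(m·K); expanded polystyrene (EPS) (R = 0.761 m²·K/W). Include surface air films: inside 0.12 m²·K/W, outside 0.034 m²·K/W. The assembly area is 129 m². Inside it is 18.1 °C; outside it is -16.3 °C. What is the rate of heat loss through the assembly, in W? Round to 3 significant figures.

0.204/0.0352 = 5.795
R_total = 0.12 + 0.166 + 5.795 + 0.761 + 0.034 = 6.876 m²·K/W
Q = A·ΔT/R = 129 × (18.1 − (-16.3)) / 6.876 = 645.3 W

645 W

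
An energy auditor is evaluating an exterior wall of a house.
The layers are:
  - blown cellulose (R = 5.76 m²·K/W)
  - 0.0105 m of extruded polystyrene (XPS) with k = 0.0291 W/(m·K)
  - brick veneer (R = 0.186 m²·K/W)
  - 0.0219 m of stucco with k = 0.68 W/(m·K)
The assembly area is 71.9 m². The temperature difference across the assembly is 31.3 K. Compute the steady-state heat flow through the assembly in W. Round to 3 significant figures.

355 W

0.0105/0.0291 = 0.3608
0.0219/0.68 = 0.03221
R_total = 5.76 + 0.3608 + 0.186 + 0.03221 = 6.339 m²·K/W
Q = A·ΔT/R = 71.9 × 31.3 / 6.339 = 355 W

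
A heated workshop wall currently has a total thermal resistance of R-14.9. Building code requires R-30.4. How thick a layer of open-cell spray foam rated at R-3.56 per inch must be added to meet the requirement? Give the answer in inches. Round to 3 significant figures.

ΔR = 30.4 − 14.9 = 15.5 ft²·°F·h/BTU
L = ΔR / (R/in) = 15.5/3.56 = 4.354 in

4.35 in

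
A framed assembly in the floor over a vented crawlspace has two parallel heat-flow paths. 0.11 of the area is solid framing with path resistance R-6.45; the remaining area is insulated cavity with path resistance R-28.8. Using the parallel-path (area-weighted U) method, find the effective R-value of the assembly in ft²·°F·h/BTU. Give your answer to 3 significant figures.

U_eff = 0.89/28.8 + 0.11/6.45 = 0.0309 + 0.01705 = 0.04796
R_eff = 1/U_eff = 20.85 ft²·°F·h/BTU

20.9 ft²·°F·h/BTU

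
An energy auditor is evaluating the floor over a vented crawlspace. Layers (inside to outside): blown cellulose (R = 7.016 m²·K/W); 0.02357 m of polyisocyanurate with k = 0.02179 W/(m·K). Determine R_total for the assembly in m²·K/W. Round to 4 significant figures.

8.098 m²·K/W

0.02357/0.02179 = 1.0817
R_total = 7.016 + 1.0817 = 8.0977 m²·K/W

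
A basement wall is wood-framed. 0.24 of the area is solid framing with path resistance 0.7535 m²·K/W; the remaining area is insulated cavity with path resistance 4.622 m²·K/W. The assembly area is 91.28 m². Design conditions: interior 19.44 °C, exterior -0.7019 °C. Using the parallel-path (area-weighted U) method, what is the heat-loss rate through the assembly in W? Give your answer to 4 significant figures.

U_eff = 0.76/4.622 + 0.24/0.7535 = 0.16443 + 0.31851 = 0.48294
R_eff = 1/U_eff = 2.0706 m²·K/W
Q = 91.28 × (19.44 − (-0.7019)) / 2.0706 = 887.92 W

887.9 W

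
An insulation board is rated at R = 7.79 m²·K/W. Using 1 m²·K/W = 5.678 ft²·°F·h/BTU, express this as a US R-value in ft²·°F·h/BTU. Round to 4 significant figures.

R_US = 7.79 × 5.678 = 44.232

44.23 ft²·°F·h/BTU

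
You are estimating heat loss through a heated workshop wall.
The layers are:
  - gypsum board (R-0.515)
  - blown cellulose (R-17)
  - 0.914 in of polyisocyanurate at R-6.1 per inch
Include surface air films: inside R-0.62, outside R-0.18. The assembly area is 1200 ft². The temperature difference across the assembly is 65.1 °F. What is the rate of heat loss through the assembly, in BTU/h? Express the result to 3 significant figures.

0.914 × 6.1 = 5.575
R_total = 0.62 + 0.515 + 17 + 5.575 + 0.18 = 23.89 ft²·°F·h/BTU
Q = A·ΔT/R = 1200 × 65.1 / 23.89 = 3270 BTU/h

3270 BTU/h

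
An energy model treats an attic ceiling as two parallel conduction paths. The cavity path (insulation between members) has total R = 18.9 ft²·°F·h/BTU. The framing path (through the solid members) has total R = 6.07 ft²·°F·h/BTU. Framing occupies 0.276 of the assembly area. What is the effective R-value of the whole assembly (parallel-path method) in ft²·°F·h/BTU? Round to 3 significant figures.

11.9 ft²·°F·h/BTU

U_eff = 0.724/18.9 + 0.276/6.07 = 0.03831 + 0.04547 = 0.08378
R_eff = 1/U_eff = 11.94 ft²·°F·h/BTU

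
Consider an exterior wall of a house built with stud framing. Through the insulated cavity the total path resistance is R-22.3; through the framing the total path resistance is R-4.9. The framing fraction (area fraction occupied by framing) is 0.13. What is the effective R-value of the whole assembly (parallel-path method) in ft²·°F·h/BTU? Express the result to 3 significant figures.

U_eff = 0.87/22.3 + 0.13/4.9 = 0.03901 + 0.02653 = 0.06554
R_eff = 1/U_eff = 15.26 ft²·°F·h/BTU

15.3 ft²·°F·h/BTU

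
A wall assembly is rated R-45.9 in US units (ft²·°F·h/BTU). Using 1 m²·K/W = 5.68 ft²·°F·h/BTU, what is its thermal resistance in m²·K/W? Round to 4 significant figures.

R_SI = 45.9/5.68 = 8.081

8.081 m²·K/W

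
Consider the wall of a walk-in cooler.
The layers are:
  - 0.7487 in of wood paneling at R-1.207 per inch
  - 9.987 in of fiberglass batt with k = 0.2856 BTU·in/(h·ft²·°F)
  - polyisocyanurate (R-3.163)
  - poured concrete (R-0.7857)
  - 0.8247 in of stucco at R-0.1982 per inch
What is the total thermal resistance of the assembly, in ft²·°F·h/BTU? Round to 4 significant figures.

0.7487 × 1.207 = 0.90368
9.987/0.2856 = 34.968
0.8247 × 0.1982 = 0.16346
R_total = 0.90368 + 34.968 + 3.163 + 0.7857 + 0.16346 = 39.984 ft²·°F·h/BTU

39.98 ft²·°F·h/BTU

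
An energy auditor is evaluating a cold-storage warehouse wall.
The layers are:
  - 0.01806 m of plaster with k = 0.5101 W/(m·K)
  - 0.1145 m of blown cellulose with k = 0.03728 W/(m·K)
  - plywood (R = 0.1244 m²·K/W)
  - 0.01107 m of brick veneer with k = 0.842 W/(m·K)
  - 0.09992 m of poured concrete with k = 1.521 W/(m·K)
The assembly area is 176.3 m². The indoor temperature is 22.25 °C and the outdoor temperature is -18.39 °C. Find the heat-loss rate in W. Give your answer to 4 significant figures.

0.01806/0.5101 = 0.035405
0.1145/0.03728 = 3.0714
0.01107/0.842 = 0.013147
0.09992/1.521 = 0.065694
R_total = 0.035405 + 3.0714 + 0.1244 + 0.013147 + 0.065694 = 3.31 m²·K/W
Q = A·ΔT/R = 176.3 × (22.25 − (-18.39)) / 3.31 = 2164.6 W

2165 W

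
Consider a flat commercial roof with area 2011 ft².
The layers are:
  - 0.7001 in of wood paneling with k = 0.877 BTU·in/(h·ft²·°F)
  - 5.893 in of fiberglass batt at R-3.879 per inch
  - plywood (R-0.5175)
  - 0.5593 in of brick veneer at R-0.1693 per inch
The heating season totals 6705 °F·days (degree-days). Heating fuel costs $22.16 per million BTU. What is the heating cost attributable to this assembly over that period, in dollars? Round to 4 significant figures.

0.7001/0.877 = 0.79829
5.893 × 3.879 = 22.859
0.5593 × 0.1693 = 0.094689
R_total = 0.79829 + 22.859 + 0.5175 + 0.094689 = 24.269 ft²·°F·h/BTU
E = A × HDD × 24 / R = 2011 × 6705 × 24 / 24.269 = 13334000 BTU
Cost = 13334000/10⁶ × 22.16 = $295.48

295.5 dollars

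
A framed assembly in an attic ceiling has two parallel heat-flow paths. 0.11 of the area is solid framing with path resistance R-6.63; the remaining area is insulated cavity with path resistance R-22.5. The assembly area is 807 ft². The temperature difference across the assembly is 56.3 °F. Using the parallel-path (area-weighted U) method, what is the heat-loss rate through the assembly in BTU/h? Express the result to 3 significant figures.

U_eff = 0.89/22.5 + 0.11/6.63 = 0.03956 + 0.01659 = 0.05615
R_eff = 1/U_eff = 17.81 ft²·°F·h/BTU
Q = 807 × 56.3 / 17.81 = 2551 BTU/h

2550 BTU/h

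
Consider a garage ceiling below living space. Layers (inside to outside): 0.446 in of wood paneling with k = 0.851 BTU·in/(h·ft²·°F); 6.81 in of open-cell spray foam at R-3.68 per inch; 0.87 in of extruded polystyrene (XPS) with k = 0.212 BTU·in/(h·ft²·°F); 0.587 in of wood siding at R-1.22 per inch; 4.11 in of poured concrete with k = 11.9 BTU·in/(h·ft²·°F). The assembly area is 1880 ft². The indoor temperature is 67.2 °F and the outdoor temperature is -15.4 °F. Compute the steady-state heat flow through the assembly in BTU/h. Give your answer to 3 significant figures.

0.446/0.851 = 0.5241
6.81 × 3.68 = 25.06
0.87/0.212 = 4.104
0.587 × 1.22 = 0.7161
4.11/11.9 = 0.3454
R_total = 0.5241 + 25.06 + 4.104 + 0.7161 + 0.3454 = 30.75 ft²·°F·h/BTU
Q = A·ΔT/R = 1880 × (67.2 − (-15.4)) / 30.75 = 5050 BTU/h

5050 BTU/h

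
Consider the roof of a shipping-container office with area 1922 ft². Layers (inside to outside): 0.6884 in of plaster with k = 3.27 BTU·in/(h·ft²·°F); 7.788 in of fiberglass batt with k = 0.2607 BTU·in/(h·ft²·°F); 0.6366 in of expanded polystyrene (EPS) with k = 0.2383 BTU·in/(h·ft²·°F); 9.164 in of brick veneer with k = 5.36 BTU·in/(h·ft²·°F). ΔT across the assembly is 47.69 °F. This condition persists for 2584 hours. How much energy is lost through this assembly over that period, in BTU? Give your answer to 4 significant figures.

0.6884/3.27 = 0.21052
7.788/0.2607 = 29.873
0.6366/0.2383 = 2.6714
9.164/5.36 = 1.7097
R_total = 0.21052 + 29.873 + 2.6714 + 1.7097 = 34.465 ft²·°F·h/BTU
Q = 1922 × 47.69 / 34.465 = 2659.5 BTU/h
E = 2659.5 × 2584 = 6872200 BTU

6872000 BTU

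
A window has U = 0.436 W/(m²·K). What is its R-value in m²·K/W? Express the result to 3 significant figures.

R = 1/U = 1/0.436 = 2.294

2.29 m²·K/W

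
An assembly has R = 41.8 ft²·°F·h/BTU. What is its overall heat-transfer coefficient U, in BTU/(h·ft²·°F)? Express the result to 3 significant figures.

U = 1/R = 1/41.8 = 0.02392

0.0239 BTU/(h·ft²·°F)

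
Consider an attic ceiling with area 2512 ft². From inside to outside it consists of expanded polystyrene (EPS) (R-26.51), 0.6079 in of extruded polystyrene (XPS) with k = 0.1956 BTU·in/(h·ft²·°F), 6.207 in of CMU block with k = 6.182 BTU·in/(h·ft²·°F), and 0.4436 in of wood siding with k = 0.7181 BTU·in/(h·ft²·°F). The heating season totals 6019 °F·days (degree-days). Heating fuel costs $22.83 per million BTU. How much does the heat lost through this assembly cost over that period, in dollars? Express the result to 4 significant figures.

0.6079/0.1956 = 3.1079
6.207/6.182 = 1.004
0.4436/0.7181 = 0.61774
R_total = 26.51 + 3.1079 + 1.004 + 0.61774 = 31.24 ft²·°F·h/BTU
E = A × HDD × 24 / R = 2512 × 6019 × 24 / 31.24 = 11616000 BTU
Cost = 11616000/10⁶ × 22.83 = $265.19

265.2 dollars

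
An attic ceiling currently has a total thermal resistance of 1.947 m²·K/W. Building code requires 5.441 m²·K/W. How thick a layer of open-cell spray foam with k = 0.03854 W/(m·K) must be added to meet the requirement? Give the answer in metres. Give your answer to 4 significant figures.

0.1347 m

ΔR = 5.441 − 1.947 = 3.494 m²·K/W
L = ΔR × k = 3.494 × 0.03854 = 0.13466 m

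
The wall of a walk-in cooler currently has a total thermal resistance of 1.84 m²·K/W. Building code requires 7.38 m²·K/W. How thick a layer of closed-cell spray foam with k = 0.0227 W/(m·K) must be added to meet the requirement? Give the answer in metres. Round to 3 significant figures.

0.126 m

ΔR = 7.38 − 1.84 = 5.54 m²·K/W
L = ΔR × k = 5.54 × 0.0227 = 0.1258 m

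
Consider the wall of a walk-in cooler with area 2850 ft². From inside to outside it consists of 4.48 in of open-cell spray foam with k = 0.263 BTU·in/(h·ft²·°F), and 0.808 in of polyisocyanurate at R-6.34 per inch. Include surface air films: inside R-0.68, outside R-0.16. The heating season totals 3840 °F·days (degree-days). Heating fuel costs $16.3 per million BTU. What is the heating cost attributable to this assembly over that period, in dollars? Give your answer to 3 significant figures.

4.48/0.263 = 17.03
0.808 × 6.34 = 5.123
R_total = 0.68 + 17.03 + 5.123 + 0.16 = 23 ft²·°F·h/BTU
E = A × HDD × 24 / R = 2850 × 3840 × 24 / 23 = 11420000 BTU
Cost = 11420000/10⁶ × 16.3 = $186.2

186 dollars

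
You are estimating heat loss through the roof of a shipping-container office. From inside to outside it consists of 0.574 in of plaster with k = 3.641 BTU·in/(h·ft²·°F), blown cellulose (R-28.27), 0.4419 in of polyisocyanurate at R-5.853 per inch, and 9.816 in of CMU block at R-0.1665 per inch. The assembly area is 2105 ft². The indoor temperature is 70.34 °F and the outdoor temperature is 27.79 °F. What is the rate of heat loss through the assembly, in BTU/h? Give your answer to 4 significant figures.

2743 BTU/h

0.574/3.641 = 0.15765
0.4419 × 5.853 = 2.5864
9.816 × 0.1665 = 1.6344
R_total = 0.15765 + 28.27 + 2.5864 + 1.6344 = 32.648 ft²·°F·h/BTU
Q = A·ΔT/R = 2105 × (70.34 − 27.79) / 32.648 = 2743.4 BTU/h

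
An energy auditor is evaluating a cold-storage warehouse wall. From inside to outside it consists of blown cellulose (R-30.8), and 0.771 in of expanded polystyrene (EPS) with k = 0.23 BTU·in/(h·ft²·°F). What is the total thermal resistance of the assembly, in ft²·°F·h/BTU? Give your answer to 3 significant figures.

0.771/0.23 = 3.352
R_total = 30.8 + 3.352 = 34.15 ft²·°F·h/BTU

34.2 ft²·°F·h/BTU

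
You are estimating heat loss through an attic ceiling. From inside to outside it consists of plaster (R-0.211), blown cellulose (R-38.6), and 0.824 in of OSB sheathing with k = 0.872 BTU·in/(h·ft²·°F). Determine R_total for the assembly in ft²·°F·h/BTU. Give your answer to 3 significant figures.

39.8 ft²·°F·h/BTU

0.824/0.872 = 0.945
R_total = 0.211 + 38.6 + 0.945 = 39.76 ft²·°F·h/BTU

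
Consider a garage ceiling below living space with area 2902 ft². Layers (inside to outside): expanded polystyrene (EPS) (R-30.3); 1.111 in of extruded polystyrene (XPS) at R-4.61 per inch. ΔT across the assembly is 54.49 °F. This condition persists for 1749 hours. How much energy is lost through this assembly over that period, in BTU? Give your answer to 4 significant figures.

1.111 × 4.61 = 5.1217
R_total = 30.3 + 5.1217 = 35.422 ft²·°F·h/BTU
Q = 2902 × 54.49 / 35.422 = 4464.2 BTU/h
E = 4464.2 × 1749 = 7807900 BTU

7808000 BTU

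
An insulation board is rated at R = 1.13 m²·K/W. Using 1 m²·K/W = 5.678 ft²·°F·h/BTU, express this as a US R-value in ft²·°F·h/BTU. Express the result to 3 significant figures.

6.42 ft²·°F·h/BTU

R_US = 1.13 × 5.678 = 6.416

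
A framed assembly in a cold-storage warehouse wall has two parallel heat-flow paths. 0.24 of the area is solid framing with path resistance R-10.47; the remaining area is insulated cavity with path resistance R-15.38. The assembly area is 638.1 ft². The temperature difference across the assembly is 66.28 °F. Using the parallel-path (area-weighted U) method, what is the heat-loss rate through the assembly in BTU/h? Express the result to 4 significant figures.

U_eff = 0.76/15.38 + 0.24/10.47 = 0.049415 + 0.022923 = 0.072337
R_eff = 1/U_eff = 13.824 ft²·°F·h/BTU
Q = 638.1 × 66.28 / 13.824 = 3059.4 BTU/h

3059 BTU/h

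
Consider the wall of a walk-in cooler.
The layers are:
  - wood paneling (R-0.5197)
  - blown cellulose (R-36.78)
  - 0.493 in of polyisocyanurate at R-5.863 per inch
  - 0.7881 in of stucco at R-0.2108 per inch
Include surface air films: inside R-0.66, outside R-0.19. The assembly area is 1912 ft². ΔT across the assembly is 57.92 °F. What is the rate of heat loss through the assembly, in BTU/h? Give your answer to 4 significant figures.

2688 BTU/h

0.493 × 5.863 = 2.8905
0.7881 × 0.2108 = 0.16613
R_total = 0.66 + 0.5197 + 36.78 + 2.8905 + 0.16613 + 0.19 = 41.206 ft²·°F·h/BTU
Q = A·ΔT/R = 1912 × 57.92 / 41.206 = 2687.5 BTU/h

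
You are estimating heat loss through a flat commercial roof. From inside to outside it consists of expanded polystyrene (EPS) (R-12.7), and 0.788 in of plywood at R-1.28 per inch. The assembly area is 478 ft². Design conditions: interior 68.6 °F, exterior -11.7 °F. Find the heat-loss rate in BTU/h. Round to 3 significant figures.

0.788 × 1.28 = 1.009
R_total = 12.7 + 1.009 = 13.71 ft²·°F·h/BTU
Q = A·ΔT/R = 478 × (68.6 − (-11.7)) / 13.71 = 2800 BTU/h

2800 BTU/h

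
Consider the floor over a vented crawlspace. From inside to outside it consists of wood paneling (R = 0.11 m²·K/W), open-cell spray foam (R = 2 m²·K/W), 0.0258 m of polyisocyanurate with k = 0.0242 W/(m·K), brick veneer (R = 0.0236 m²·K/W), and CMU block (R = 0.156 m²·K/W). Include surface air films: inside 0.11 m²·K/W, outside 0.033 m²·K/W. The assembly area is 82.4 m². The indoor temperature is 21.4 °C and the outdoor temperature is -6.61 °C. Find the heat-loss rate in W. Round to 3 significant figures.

660 W

0.0258/0.0242 = 1.066
R_total = 0.11 + 0.11 + 2 + 1.066 + 0.0236 + 0.156 + 0.033 = 3.499 m²·K/W
Q = A·ΔT/R = 82.4 × (21.4 − (-6.61)) / 3.499 = 659.7 W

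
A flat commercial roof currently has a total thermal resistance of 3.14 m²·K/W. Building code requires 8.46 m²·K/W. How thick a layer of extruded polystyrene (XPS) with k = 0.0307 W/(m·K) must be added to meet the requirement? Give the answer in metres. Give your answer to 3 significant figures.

ΔR = 8.46 − 3.14 = 5.32 m²·K/W
L = ΔR × k = 5.32 × 0.0307 = 0.1633 m

0.163 m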